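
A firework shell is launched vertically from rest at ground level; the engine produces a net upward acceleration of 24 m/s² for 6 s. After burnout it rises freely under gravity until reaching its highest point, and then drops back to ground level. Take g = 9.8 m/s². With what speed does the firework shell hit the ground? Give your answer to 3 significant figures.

Phase 1 (powered ascent): v₀ = 0 m/s, a = 24 m/s².
v = v₀ + at = 0 + (24)(6) = 144 m/s
Δx = v₀t + ½at² = 0·6 + 0.5·24·6² = 432 m

Phase 2 (coasting upward): v₀ = 144 m/s, a = -9.8 m/s².
v = v₀ + at → t = (0 − 144) / -9.8 = 14.7 s
v² = v₀² + 2aΔx → Δx = (0² − 144²)/(2·-9.8) = 1060 m

Phase 3 (free fall): v₀ = 0 m/s, a = -9.8 m/s².
Falls 1490 m from rest: t = √(2·1490/9.8) = 17.4 s; v = g·t = 171 m/s.
Impact speed = 171 m/s

171 m/s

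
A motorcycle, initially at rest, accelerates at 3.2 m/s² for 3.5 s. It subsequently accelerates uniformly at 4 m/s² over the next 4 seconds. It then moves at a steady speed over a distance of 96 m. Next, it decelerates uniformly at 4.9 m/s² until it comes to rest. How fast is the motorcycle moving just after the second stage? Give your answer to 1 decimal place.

27.2 m/s

Phase 1 (accelerating): v₀ = 0 m/s, a = 3.2 m/s².
v = v₀ + at = 0 + (3.2)(3.5) = 11.2 m/s
Δx = v₀t + ½at² = 0·3.5 + 0.5·3.2·3.5² = 19.6 m

Phase 2 (accelerating): v₀ = 11.2 m/s, a = 4 m/s².
v = v₀ + at = 11.2 + (4)(4) = 27.2 m/s
Δx = v₀t + ½at² = 11.2·4 + 0.5·4·4² = 76.8 m
Speed at end of phase 2 = 27.2 m/s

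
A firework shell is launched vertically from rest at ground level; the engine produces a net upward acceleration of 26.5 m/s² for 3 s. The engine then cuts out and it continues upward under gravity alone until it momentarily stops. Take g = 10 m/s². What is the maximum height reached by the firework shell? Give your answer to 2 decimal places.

435.26 m

Phase 1 (powered ascent): v₀ = 0 m/s, a = 26.5 m/s².
v = v₀ + at = 0 + (26.5)(3) = 79.5 m/s
Δx = v₀t + ½at² = 0·3 + 0.5·26.5·3² = 119 m

Phase 2 (coasting upward): v₀ = 79.5 m/s, a = -10 m/s².
v = v₀ + at → t = (0 − 79.5) / -10 = 7.95 s
v² = v₀² + 2aΔx → Δx = (0² − 79.5²)/(2·-10) = 316 m
Maximum height = 119 + 316 = 435 m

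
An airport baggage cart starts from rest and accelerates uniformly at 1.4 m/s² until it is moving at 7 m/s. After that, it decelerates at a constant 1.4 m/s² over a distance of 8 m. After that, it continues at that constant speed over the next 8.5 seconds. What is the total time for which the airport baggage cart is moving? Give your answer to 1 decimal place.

14.8 s

Phase 1 (accelerating): v₀ = 0 m/s, a = 1.4 m/s².
v = v₀ + at → t = (7 − 0) / 1.4 = 5.00 s
v² = v₀² + 2aΔx → Δx = (7² − 0²)/(2·1.4) = 17.5 m

Phase 2 (decelerating): v₀ = 7.00 m/s, a = -1.4 m/s².
v² = v₀² + 2aΔx = 7.00² + 2·-1.4·8 = 26.6 → v = 5.16 m/s
t = (v − v₀)/a = (5.16 − 7.00)/-1.4 = 1.32 s

Phase 3 (constant speed): v₀ = 5.16 m/s, a = 0 m/s².
v = v₀ + at = 5.16 + (0)(8.5) = 5.16 m/s
Δx = v₀t + ½at² = 5.16·8.5 + 0.5·0·8.5² = 43.8 m
Total time = 5.00 + 1.32 + 8.50 = 14.8 s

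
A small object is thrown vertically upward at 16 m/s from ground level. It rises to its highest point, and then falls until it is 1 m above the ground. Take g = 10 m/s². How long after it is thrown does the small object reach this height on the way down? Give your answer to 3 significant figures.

3.14 s

Phase 1 (rising): v₀ = 16.0 m/s, a = -10 m/s².
v = v₀ + at → t = (0 − 16.0) / -10 = 1.60 s
v² = v₀² + 2aΔx → Δx = (0² − 16.0²)/(2·-10) = 12.8 m

Phase 2 (falling): v₀ = 0 m/s, a = -10 m/s².
Falls 11.8 m from rest: t = √(2·11.8/10) = 1.54 s; v = g·t = 15.4 m/s.
Total time = 1.60 + 1.54 = 3.14 s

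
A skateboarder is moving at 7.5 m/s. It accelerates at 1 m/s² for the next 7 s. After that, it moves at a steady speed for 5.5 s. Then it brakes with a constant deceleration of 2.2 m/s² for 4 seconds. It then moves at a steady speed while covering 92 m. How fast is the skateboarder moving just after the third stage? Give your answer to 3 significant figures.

5.70 m/s

Phase 1 (accelerating): v₀ = 7.50 m/s, a = 1 m/s².
v = v₀ + at = 7.50 + (1)(7) = 14.5 m/s
Δx = v₀t + ½at² = 7.50·7 + 0.5·1·7² = 77.0 m

Phase 2 (constant speed): v₀ = 14.5 m/s, a = 0 m/s².
v = v₀ + at = 14.5 + (0)(5.5) = 14.5 m/s
Δx = v₀t + ½at² = 14.5·5.5 + 0.5·0·5.5² = 79.8 m

Phase 3 (decelerating): v₀ = 14.5 m/s, a = -2.2 m/s².
v = v₀ + at = 14.5 + (-2.2)(4) = 5.70 m/s
Δx = v₀t + ½at² = 14.5·4 + 0.5·-2.2·4² = 40.4 m
Speed at end of phase 3 = 5.70 m/s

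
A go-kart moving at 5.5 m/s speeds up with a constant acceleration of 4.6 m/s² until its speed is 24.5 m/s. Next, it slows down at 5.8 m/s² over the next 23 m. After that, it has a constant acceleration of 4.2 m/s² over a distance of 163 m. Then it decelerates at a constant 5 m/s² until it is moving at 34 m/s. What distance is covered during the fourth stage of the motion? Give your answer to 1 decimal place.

54.7 m

Phase 1 (accelerating): v₀ = 5.50 m/s, a = 4.6 m/s².
v = v₀ + at → t = (24.5 − 5.50) / 4.6 = 4.13 s
v² = v₀² + 2aΔx → Δx = (24.5² − 5.50²)/(2·4.6) = 62.0 m

Phase 2 (decelerating): v₀ = 24.5 m/s, a = -5.8 m/s².
v² = v₀² + 2aΔx = 24.5² + 2·-5.8·23 = 333 → v = 18.3 m/s
t = (v − v₀)/a = (18.3 − 24.5)/-5.8 = 1.08 s

Phase 3 (accelerating): v₀ = 18.3 m/s, a = 4.2 m/s².
v² = v₀² + 2aΔx = 18.3² + 2·4.2·163 = 1700 → v = 41.3 m/s
t = (v − v₀)/a = (41.3 − 18.3)/4.2 = 5.48 s

Phase 4 (decelerating): v₀ = 41.3 m/s, a = -5 m/s².
v = v₀ + at → t = (34 − 41.3) / -5 = 1.45 s
v² = v₀² + 2aΔx → Δx = (34² − 41.3²)/(2·-5) = 54.7 m
Distance in phase 4 = 54.7 m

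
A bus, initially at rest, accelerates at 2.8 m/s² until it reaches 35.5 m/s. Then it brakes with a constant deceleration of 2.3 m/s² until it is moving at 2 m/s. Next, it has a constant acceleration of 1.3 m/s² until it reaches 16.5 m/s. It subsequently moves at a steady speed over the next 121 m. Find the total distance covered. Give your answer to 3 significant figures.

Phase 1 (accelerating): v₀ = 0 m/s, a = 2.8 m/s².
v = v₀ + at → t = (35.5 − 0) / 2.8 = 12.7 s
v² = v₀² + 2aΔx → Δx = (35.5² − 0²)/(2·2.8) = 225 m

Phase 2 (decelerating): v₀ = 35.5 m/s, a = -2.3 m/s².
v = v₀ + at → t = (2 − 35.5) / -2.3 = 14.6 s
v² = v₀² + 2aΔx → Δx = (2² − 35.5²)/(2·-2.3) = 273 m

Phase 3 (accelerating): v₀ = 2.00 m/s, a = 1.3 m/s².
v = v₀ + at → t = (16.5 − 2.00) / 1.3 = 11.2 s
v² = v₀² + 2aΔx → Δx = (16.5² − 2.00²)/(2·1.3) = 103 m

Phase 4 (constant speed): v₀ = 16.5 m/s, a = 0 m/s².
Constant speed: t = d/v = 121/16.5 = 7.33 s
Total distance = 225 + 273 + 103 + 121 = 722 m

722 m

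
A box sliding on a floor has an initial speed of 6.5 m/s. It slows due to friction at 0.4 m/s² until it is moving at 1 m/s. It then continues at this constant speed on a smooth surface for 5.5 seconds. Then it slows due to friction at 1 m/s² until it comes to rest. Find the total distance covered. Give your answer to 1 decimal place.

Phase 1 (decelerating): v₀ = 6.50 m/s, a = -0.4 m/s².
v = v₀ + at → t = (1 − 6.50) / -0.4 = 13.8 s
v² = v₀² + 2aΔx → Δx = (1² − 6.50²)/(2·-0.4) = 51.6 m

Phase 2 (constant speed): v₀ = 1.00 m/s, a = 0 m/s².
v = v₀ + at = 1.00 + (0)(5.5) = 1.00 m/s
Δx = v₀t + ½at² = 1.00·5.5 + 0.5·0·5.5² = 5.50 m

Phase 3 (decelerating): v₀ = 1.00 m/s, a = -1 m/s².
v = v₀ + at → t = (0 − 1.00) / -1 = 1.00 s
v² = v₀² + 2aΔx → Δx = (0² − 1.00²)/(2·-1) = 0.500 m
Total distance = 51.6 + 5.50 + 0.500 = 57.6 m

57.6 m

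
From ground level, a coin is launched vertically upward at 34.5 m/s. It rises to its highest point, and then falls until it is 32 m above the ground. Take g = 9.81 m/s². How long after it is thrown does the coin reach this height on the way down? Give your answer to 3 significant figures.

5.93 s

Phase 1 (rising): v₀ = 34.5 m/s, a = -9.81 m/s².
v = v₀ + at → t = (0 − 34.5) / -9.81 = 3.52 s
v² = v₀² + 2aΔx → Δx = (0² − 34.5²)/(2·-9.81) = 60.7 m

Phase 2 (falling): v₀ = 0 m/s, a = -9.81 m/s².
Falls 28.7 m from rest: t = √(2·28.7/9.81) = 2.42 s; v = g·t = 23.7 m/s.
Total time = 3.52 + 2.42 = 5.93 s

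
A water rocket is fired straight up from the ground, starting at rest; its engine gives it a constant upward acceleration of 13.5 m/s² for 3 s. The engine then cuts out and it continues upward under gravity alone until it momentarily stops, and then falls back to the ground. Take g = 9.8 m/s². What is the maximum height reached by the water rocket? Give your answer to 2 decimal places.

144.44 m

Phase 1 (powered ascent): v₀ = 0 m/s, a = 13.5 m/s².
v = v₀ + at = 0 + (13.5)(3) = 40.5 m/s
Δx = v₀t + ½at² = 0·3 + 0.5·13.5·3² = 60.8 m

Phase 2 (coasting upward): v₀ = 40.5 m/s, a = -9.8 m/s².
v = v₀ + at → t = (0 − 40.5) / -9.8 = 4.13 s
v² = v₀² + 2aΔx → Δx = (0² − 40.5²)/(2·-9.8) = 83.7 m
Maximum height = 60.8 + 83.7 = 144 m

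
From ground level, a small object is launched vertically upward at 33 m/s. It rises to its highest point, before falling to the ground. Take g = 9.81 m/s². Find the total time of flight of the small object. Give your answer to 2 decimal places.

6.73 s

Phase 1 (rising): v₀ = 33.0 m/s, a = -9.81 m/s².
v = v₀ + at → t = (0 − 33.0) / -9.81 = 3.36 s
v² = v₀² + 2aΔx → Δx = (0² − 33.0²)/(2·-9.81) = 55.5 m

Phase 2 (falling): v₀ = 0 m/s, a = -9.81 m/s².
Falls 55.5 m from rest: t = √(2·55.5/9.81) = 3.36 s; v = g·t = 33.0 m/s.
Total time = 3.36 + 3.36 = 6.73 s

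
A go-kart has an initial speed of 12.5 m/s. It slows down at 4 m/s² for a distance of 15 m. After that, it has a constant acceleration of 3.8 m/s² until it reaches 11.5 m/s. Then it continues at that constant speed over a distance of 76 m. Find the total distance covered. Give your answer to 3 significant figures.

104 m

Phase 1 (decelerating): v₀ = 12.5 m/s, a = -4 m/s².
v² = v₀² + 2aΔx = 12.5² + 2·-4·15 = 36.2 → v = 6.02 m/s
t = (v − v₀)/a = (6.02 − 12.5)/-4 = 1.62 s

Phase 2 (accelerating): v₀ = 6.02 m/s, a = 3.8 m/s².
v = v₀ + at → t = (11.5 − 6.02) / 3.8 = 1.44 s
v² = v₀² + 2aΔx → Δx = (11.5² − 6.02²)/(2·3.8) = 12.6 m

Phase 3 (constant speed): v₀ = 11.5 m/s, a = 0 m/s².
Constant speed: t = d/v = 76/11.5 = 6.61 s
Total distance = 15.0 + 12.6 + 76.0 = 104 m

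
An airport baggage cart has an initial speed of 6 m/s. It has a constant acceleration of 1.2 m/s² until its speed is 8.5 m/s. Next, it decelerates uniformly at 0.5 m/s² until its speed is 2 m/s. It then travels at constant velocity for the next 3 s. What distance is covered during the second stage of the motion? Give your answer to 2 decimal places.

68.25 m

Phase 1 (accelerating): v₀ = 6.00 m/s, a = 1.2 m/s².
v = v₀ + at → t = (8.5 − 6.00) / 1.2 = 2.08 s
v² = v₀² + 2aΔx → Δx = (8.5² − 6.00²)/(2·1.2) = 15.1 m

Phase 2 (decelerating): v₀ = 8.50 m/s, a = -0.5 m/s².
v = v₀ + at → t = (2 − 8.50) / -0.5 = 13.0 s
v² = v₀² + 2aΔx → Δx = (2² − 8.50²)/(2·-0.5) = 68.2 m
Distance in phase 2 = 68.2 m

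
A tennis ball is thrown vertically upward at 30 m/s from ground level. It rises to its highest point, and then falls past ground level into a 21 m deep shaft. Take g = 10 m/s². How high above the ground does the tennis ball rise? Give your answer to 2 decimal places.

Phase 1 (rising): v₀ = 30.0 m/s, a = -10 m/s².
v = v₀ + at → t = (0 − 30.0) / -10 = 3.00 s
v² = v₀² + 2aΔx → Δx = (0² − 30.0²)/(2·-10) = 45.0 m
Maximum height = 45.0 m

45.00 m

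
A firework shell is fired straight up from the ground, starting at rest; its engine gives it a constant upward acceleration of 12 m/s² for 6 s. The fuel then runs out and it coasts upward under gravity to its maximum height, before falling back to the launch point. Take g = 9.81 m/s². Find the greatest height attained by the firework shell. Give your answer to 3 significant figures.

480 m

Phase 1 (powered ascent): v₀ = 0 m/s, a = 12 m/s².
v = v₀ + at = 0 + (12)(6) = 72.0 m/s
Δx = v₀t + ½at² = 0·6 + 0.5·12·6² = 216 m

Phase 2 (coasting upward): v₀ = 72.0 m/s, a = -9.81 m/s².
v = v₀ + at → t = (0 − 72.0) / -9.81 = 7.34 s
v² = v₀² + 2aΔx → Δx = (0² − 72.0²)/(2·-9.81) = 264 m
Maximum height = 216 + 264 = 480 m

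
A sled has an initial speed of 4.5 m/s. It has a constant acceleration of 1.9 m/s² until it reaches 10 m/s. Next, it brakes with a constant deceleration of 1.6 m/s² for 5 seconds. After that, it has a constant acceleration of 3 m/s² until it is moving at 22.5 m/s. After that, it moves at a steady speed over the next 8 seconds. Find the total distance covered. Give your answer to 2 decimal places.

Phase 1 (accelerating): v₀ = 4.50 m/s, a = 1.9 m/s².
v = v₀ + at → t = (10 − 4.50) / 1.9 = 2.89 s
v² = v₀² + 2aΔx → Δx = (10² − 4.50²)/(2·1.9) = 21.0 m

Phase 2 (decelerating): v₀ = 10.0 m/s, a = -1.6 m/s².
v = v₀ + at = 10.0 + (-1.6)(5) = 2.00 m/s
Δx = v₀t + ½at² = 10.0·5 + 0.5·-1.6·5² = 30.0 m

Phase 3 (accelerating): v₀ = 2.00 m/s, a = 3 m/s².
v = v₀ + at → t = (22.5 − 2.00) / 3 = 6.83 s
v² = v₀² + 2aΔx → Δx = (22.5² − 2.00²)/(2·3) = 83.7 m

Phase 4 (constant speed): v₀ = 22.5 m/s, a = 0 m/s².
v = v₀ + at = 22.5 + (0)(8) = 22.5 m/s
Δx = v₀t + ½at² = 22.5·8 + 0.5·0·8² = 180 m
Total distance = 21.0 + 30.0 + 83.7 + 180 = 315 m

314.70 m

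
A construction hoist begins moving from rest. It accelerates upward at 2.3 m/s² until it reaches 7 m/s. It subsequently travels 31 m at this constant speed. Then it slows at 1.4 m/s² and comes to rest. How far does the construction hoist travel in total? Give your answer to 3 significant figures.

Phase 1 (accelerating): v₀ = 0 m/s, a = 2.3 m/s².
v = v₀ + at → t = (7 − 0) / 2.3 = 3.04 s
v² = v₀² + 2aΔx → Δx = (7² − 0²)/(2·2.3) = 10.7 m

Phase 2 (constant speed): v₀ = 7.00 m/s, a = 0 m/s².
Constant speed: t = d/v = 31/7.00 = 4.43 s

Phase 3 (decelerating): v₀ = 7.00 m/s, a = -1.4 m/s².
v = v₀ + at → t = (0 − 7.00) / -1.4 = 5.00 s
v² = v₀² + 2aΔx → Δx = (0² − 7.00²)/(2·-1.4) = 17.5 m
Total distance = 10.7 + 31.0 + 17.5 = 59.2 m

59.2 m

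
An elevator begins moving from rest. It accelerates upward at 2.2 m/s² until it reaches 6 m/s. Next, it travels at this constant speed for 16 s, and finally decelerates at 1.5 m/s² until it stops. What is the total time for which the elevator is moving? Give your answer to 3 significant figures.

22.7 s

Phase 1 (accelerating): v₀ = 0 m/s, a = 2.2 m/s².
v = v₀ + at → t = (6 − 0) / 2.2 = 2.73 s
v² = v₀² + 2aΔx → Δx = (6² − 0²)/(2·2.2) = 8.18 m

Phase 2 (constant speed): v₀ = 6.00 m/s, a = 0 m/s².
v = v₀ + at = 6.00 + (0)(16) = 6.00 m/s
Δx = v₀t + ½at² = 6.00·16 + 0.5·0·16² = 96.0 m

Phase 3 (decelerating): v₀ = 6.00 m/s, a = -1.5 m/s².
v = v₀ + at → t = (0 − 6.00) / -1.5 = 4.00 s
v² = v₀² + 2aΔx → Δx = (0² − 6.00²)/(2·-1.5) = 12.0 m
Total time = 2.73 + 16.0 + 4.00 = 22.7 s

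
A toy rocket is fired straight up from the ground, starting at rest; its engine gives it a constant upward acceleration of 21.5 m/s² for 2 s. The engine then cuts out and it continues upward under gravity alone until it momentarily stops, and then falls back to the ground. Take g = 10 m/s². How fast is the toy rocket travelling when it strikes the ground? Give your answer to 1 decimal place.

52.0 m/s

Phase 1 (powered ascent): v₀ = 0 m/s, a = 21.5 m/s².
v = v₀ + at = 0 + (21.5)(2) = 43.0 m/s
Δx = v₀t + ½at² = 0·2 + 0.5·21.5·2² = 43.0 m

Phase 2 (coasting upward): v₀ = 43.0 m/s, a = -10 m/s².
v = v₀ + at → t = (0 − 43.0) / -10 = 4.30 s
v² = v₀² + 2aΔx → Δx = (0² − 43.0²)/(2·-10) = 92.5 m

Phase 3 (free fall): v₀ = 0 m/s, a = -10 m/s².
Falls 135 m from rest: t = √(2·135/10) = 5.20 s; v = g·t = 52.0 m/s.
Impact speed = 52.0 m/s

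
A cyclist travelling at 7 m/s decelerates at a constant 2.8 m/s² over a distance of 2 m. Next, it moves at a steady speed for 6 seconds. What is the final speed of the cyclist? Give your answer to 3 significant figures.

6.15 m/s

Phase 1 (decelerating): v₀ = 7.00 m/s, a = -2.8 m/s².
v² = v₀² + 2aΔx = 7.00² + 2·-2.8·2 = 37.8 → v = 6.15 m/s
t = (v − v₀)/a = (6.15 − 7.00)/-2.8 = 0.304 s

Phase 2 (constant speed): v₀ = 6.15 m/s, a = 0 m/s².
v = v₀ + at = 6.15 + (0)(6) = 6.15 m/s
Δx = v₀t + ½at² = 6.15·6 + 0.5·0·6² = 36.9 m
Final speed = 6.15 m/s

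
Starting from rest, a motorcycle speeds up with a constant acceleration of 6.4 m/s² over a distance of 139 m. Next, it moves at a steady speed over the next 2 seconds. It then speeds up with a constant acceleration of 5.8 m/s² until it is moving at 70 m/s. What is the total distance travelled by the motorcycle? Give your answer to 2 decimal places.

Phase 1 (accelerating): v₀ = 0 m/s, a = 6.4 m/s².
v² = v₀² + 2aΔx = 0² + 2·6.4·139 = 1780 → v = 42.2 m/s
t = (v − v₀)/a = (42.2 − 0)/6.4 = 6.59 s

Phase 2 (constant speed): v₀ = 42.2 m/s, a = 0 m/s².
v = v₀ + at = 42.2 + (0)(2) = 42.2 m/s
Δx = v₀t + ½at² = 42.2·2 + 0.5·0·2² = 84.4 m

Phase 3 (accelerating): v₀ = 42.2 m/s, a = 5.8 m/s².
v = v₀ + at → t = (70 − 42.2) / 5.8 = 4.80 s
v² = v₀² + 2aΔx → Δx = (70² − 42.2²)/(2·5.8) = 269 m
Total distance = 139 + 84.4 + 269 = 492 m

492.40 m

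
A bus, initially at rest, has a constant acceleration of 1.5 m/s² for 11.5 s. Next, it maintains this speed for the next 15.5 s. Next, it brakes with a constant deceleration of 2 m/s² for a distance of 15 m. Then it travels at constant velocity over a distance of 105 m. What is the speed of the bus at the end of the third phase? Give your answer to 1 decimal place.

Phase 1 (accelerating): v₀ = 0 m/s, a = 1.5 m/s².
v = v₀ + at = 0 + (1.5)(11.5) = 17.2 m/s
Δx = v₀t + ½at² = 0·11.5 + 0.5·1.5·11.5² = 99.2 m

Phase 2 (constant speed): v₀ = 17.2 m/s, a = 0 m/s².
v = v₀ + at = 17.2 + (0)(15.5) = 17.2 m/s
Δx = v₀t + ½at² = 17.2·15.5 + 0.5·0·15.5² = 267 m

Phase 3 (decelerating): v₀ = 17.2 m/s, a = -2 m/s².
v² = v₀² + 2aΔx = 17.2² + 2·-2·15 = 238 → v = 15.4 m/s
t = (v − v₀)/a = (15.4 − 17.2)/-2 = 0.918 s
Speed at end of phase 3 = 15.4 m/s

15.4 m/s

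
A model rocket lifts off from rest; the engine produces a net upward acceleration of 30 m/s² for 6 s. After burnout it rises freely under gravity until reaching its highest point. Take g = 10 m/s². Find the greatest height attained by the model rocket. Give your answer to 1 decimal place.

Phase 1 (powered ascent): v₀ = 0 m/s, a = 30 m/s².
v = v₀ + at = 0 + (30)(6) = 180 m/s
Δx = v₀t + ½at² = 0·6 + 0.5·30·6² = 540 m

Phase 2 (coasting upward): v₀ = 180 m/s, a = -10 m/s².
v = v₀ + at → t = (0 − 180) / -10 = 18.0 s
v² = v₀² + 2aΔx → Δx = (0² − 180²)/(2·-10) = 1620 m
Maximum height = 540 + 1620 = 2160 m

2160.0 m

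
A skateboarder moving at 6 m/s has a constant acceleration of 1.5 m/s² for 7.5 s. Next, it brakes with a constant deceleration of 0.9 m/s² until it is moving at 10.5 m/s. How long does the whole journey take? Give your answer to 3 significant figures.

15.0 s

Phase 1 (accelerating): v₀ = 6.00 m/s, a = 1.5 m/s².
v = v₀ + at = 6.00 + (1.5)(7.5) = 17.2 m/s
Δx = v₀t + ½at² = 6.00·7.5 + 0.5·1.5·7.5² = 87.2 m

Phase 2 (decelerating): v₀ = 17.2 m/s, a = -0.9 m/s².
v = v₀ + at → t = (10.5 − 17.2) / -0.9 = 7.50 s
v² = v₀² + 2aΔx → Δx = (10.5² − 17.2²)/(2·-0.9) = 104 m
Total time = 7.50 + 7.50 = 15.0 s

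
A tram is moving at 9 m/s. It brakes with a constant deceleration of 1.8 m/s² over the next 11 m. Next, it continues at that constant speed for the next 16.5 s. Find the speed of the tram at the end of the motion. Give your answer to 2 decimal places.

Phase 1 (decelerating): v₀ = 9.00 m/s, a = -1.8 m/s².
v² = v₀² + 2aΔx = 9.00² + 2·-1.8·11 = 41.4 → v = 6.43 m/s
t = (v − v₀)/a = (6.43 − 9.00)/-1.8 = 1.43 s

Phase 2 (constant speed): v₀ = 6.43 m/s, a = 0 m/s².
v = v₀ + at = 6.43 + (0)(16.5) = 6.43 m/s
Δx = v₀t + ½at² = 6.43·16.5 + 0.5·0·16.5² = 106 m
Final speed = 6.43 m/s

6.43 m/s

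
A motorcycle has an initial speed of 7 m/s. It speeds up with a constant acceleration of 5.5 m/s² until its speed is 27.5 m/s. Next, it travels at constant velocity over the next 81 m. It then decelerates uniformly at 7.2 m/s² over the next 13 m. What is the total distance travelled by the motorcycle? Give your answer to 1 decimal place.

Phase 1 (accelerating): v₀ = 7.00 m/s, a = 5.5 m/s².
v = v₀ + at → t = (27.5 − 7.00) / 5.5 = 3.73 s
v² = v₀² + 2aΔx → Δx = (27.5² − 7.00²)/(2·5.5) = 64.3 m

Phase 2 (constant speed): v₀ = 27.5 m/s, a = 0 m/s².
Constant speed: t = d/v = 81/27.5 = 2.95 s

Phase 3 (decelerating): v₀ = 27.5 m/s, a = -7.2 m/s².
v² = v₀² + 2aΔx = 27.5² + 2·-7.2·13 = 569 → v = 23.9 m/s
t = (v − v₀)/a = (23.9 − 27.5)/-7.2 = 0.506 s
Total distance = 64.3 + 81.0 + 13.0 = 158 m

158.3 m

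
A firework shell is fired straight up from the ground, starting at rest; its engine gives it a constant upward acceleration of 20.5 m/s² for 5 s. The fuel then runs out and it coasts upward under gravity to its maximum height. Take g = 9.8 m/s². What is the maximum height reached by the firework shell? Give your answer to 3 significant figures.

Phase 1 (powered ascent): v₀ = 0 m/s, a = 20.5 m/s².
v = v₀ + at = 0 + (20.5)(5) = 102 m/s
Δx = v₀t + ½at² = 0·5 + 0.5·20.5·5² = 256 m

Phase 2 (coasting upward): v₀ = 102 m/s, a = -9.8 m/s².
v = v₀ + at → t = (0 − 102) / -9.8 = 10.5 s
v² = v₀² + 2aΔx → Δx = (0² − 102²)/(2·-9.8) = 536 m
Maximum height = 256 + 536 = 792 m

792 m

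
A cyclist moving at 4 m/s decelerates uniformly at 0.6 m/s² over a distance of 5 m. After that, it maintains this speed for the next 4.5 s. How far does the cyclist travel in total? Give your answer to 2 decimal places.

19.23 m

Phase 1 (decelerating): v₀ = 4.00 m/s, a = -0.6 m/s².
v² = v₀² + 2aΔx = 4.00² + 2·-0.6·5 = 10.0 → v = 3.16 m/s
t = (v − v₀)/a = (3.16 − 4.00)/-0.6 = 1.40 s

Phase 2 (constant speed): v₀ = 3.16 m/s, a = 0 m/s².
v = v₀ + at = 3.16 + (0)(4.5) = 3.16 m/s
Δx = v₀t + ½at² = 3.16·4.5 + 0.5·0·4.5² = 14.2 m
Total distance = 5.00 + 14.2 = 19.2 m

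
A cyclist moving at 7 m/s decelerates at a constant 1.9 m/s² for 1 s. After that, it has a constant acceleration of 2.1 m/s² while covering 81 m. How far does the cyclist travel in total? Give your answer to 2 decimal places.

87.05 m

Phase 1 (decelerating): v₀ = 7.00 m/s, a = -1.9 m/s².
v = v₀ + at = 7.00 + (-1.9)(1) = 5.10 m/s
Δx = v₀t + ½at² = 7.00·1 + 0.5·-1.9·1² = 6.05 m

Phase 2 (accelerating): v₀ = 5.10 m/s, a = 2.1 m/s².
v² = v₀² + 2aΔx = 5.10² + 2·2.1·81 = 366 → v = 19.1 m/s
t = (v − v₀)/a = (19.1 − 5.10)/2.1 = 6.68 s
Total distance = 6.05 + 81.0 = 87.0 m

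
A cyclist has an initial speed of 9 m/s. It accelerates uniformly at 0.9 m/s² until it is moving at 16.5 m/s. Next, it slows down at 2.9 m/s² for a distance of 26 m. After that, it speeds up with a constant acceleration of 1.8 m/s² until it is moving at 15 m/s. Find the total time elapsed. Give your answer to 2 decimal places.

12.43 s

Phase 1 (accelerating): v₀ = 9.00 m/s, a = 0.9 m/s².
v = v₀ + at → t = (16.5 − 9.00) / 0.9 = 8.33 s
v² = v₀² + 2aΔx → Δx = (16.5² − 9.00²)/(2·0.9) = 106 m

Phase 2 (decelerating): v₀ = 16.5 m/s, a = -2.9 m/s².
v² = v₀² + 2aΔx = 16.5² + 2·-2.9·26 = 121 → v = 11.0 m/s
t = (v − v₀)/a = (11.0 − 16.5)/-2.9 = 1.89 s

Phase 3 (accelerating): v₀ = 11.0 m/s, a = 1.8 m/s².
v = v₀ + at → t = (15 − 11.0) / 1.8 = 2.21 s
v² = v₀² + 2aΔx → Δx = (15² − 11.0²)/(2·1.8) = 28.8 m
Total time = 8.33 + 1.89 + 2.21 = 12.4 s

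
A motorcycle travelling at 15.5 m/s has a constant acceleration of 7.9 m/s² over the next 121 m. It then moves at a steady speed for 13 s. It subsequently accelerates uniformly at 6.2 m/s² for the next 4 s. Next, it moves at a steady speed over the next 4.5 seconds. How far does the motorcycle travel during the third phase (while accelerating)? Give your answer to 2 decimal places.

Phase 1 (accelerating): v₀ = 15.5 m/s, a = 7.9 m/s².
v² = v₀² + 2aΔx = 15.5² + 2·7.9·121 = 2150 → v = 46.4 m/s
t = (v − v₀)/a = (46.4 − 15.5)/7.9 = 3.91 s

Phase 2 (constant speed): v₀ = 46.4 m/s, a = 0 m/s².
v = v₀ + at = 46.4 + (0)(13) = 46.4 m/s
Δx = v₀t + ½at² = 46.4·13 + 0.5·0·13² = 603 m

Phase 3 (accelerating): v₀ = 46.4 m/s, a = 6.2 m/s².
v = v₀ + at = 46.4 + (6.2)(4) = 71.2 m/s
Δx = v₀t + ½at² = 46.4·4 + 0.5·6.2·4² = 235 m
Distance in phase 3 = 235 m

235.16 m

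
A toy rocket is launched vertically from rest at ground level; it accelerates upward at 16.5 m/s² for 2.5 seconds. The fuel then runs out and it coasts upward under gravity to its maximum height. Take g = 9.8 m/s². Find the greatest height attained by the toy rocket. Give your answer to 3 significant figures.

Phase 1 (powered ascent): v₀ = 0 m/s, a = 16.5 m/s².
v = v₀ + at = 0 + (16.5)(2.5) = 41.2 m/s
Δx = v₀t + ½at² = 0·2.5 + 0.5·16.5·2.5² = 51.6 m

Phase 2 (coasting upward): v₀ = 41.2 m/s, a = -9.8 m/s².
v = v₀ + at → t = (0 − 41.2) / -9.8 = 4.21 s
v² = v₀² + 2aΔx → Δx = (0² − 41.2²)/(2·-9.8) = 86.8 m
Maximum height = 51.6 + 86.8 = 138 m

138 m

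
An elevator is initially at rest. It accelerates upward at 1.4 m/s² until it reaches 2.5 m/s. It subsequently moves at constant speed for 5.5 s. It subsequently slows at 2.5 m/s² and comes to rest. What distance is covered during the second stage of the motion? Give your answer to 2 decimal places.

Phase 1 (accelerating): v₀ = 0 m/s, a = 1.4 m/s².
v = v₀ + at → t = (2.5 − 0) / 1.4 = 1.79 s
v² = v₀² + 2aΔx → Δx = (2.5² − 0²)/(2·1.4) = 2.23 m

Phase 2 (constant speed): v₀ = 2.50 m/s, a = 0 m/s².
v = v₀ + at = 2.50 + (0)(5.5) = 2.50 m/s
Δx = v₀t + ½at² = 2.50·5.5 + 0.5·0·5.5² = 13.8 m
Distance in phase 2 = 13.8 m

13.75 m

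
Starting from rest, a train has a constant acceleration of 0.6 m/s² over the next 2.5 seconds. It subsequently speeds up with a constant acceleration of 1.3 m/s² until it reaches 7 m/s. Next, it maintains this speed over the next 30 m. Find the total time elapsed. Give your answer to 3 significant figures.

Phase 1 (accelerating): v₀ = 0 m/s, a = 0.6 m/s².
v = v₀ + at = 0 + (0.6)(2.5) = 1.50 m/s
Δx = v₀t + ½at² = 0·2.5 + 0.5·0.6·2.5² = 1.88 m

Phase 2 (accelerating): v₀ = 1.50 m/s, a = 1.3 m/s².
v = v₀ + at → t = (7 − 1.50) / 1.3 = 4.23 s
v² = v₀² + 2aΔx → Δx = (7² − 1.50²)/(2·1.3) = 18.0 m

Phase 3 (constant speed): v₀ = 7.00 m/s, a = 0 m/s².
Constant speed: t = d/v = 30/7.00 = 4.29 s
Total time = 2.50 + 4.23 + 4.29 = 11.0 s

11.0 s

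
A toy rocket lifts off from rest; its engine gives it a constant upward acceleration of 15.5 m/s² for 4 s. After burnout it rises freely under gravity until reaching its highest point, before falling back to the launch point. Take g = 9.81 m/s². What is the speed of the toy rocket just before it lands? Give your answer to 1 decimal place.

79.2 m/s

Phase 1 (powered ascent): v₀ = 0 m/s, a = 15.5 m/s².
v = v₀ + at = 0 + (15.5)(4) = 62.0 m/s
Δx = v₀t + ½at² = 0·4 + 0.5·15.5·4² = 124 m

Phase 2 (coasting upward): v₀ = 62.0 m/s, a = -9.81 m/s².
v = v₀ + at → t = (0 − 62.0) / -9.81 = 6.32 s
v² = v₀² + 2aΔx → Δx = (0² − 62.0²)/(2·-9.81) = 196 m

Phase 3 (free fall): v₀ = 0 m/s, a = -9.81 m/s².
Falls 320 m from rest: t = √(2·320/9.81) = 8.08 s; v = g·t = 79.2 m/s.
Impact speed = 79.2 m/s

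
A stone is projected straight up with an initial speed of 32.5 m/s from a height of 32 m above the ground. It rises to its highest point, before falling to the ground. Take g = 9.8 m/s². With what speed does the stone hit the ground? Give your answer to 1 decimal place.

Phase 1 (rising): v₀ = 32.5 m/s, a = -9.8 m/s².
v = v₀ + at → t = (0 − 32.5) / -9.8 = 3.32 s
v² = v₀² + 2aΔx → Δx = (0² − 32.5²)/(2·-9.8) = 53.9 m

Phase 2 (falling): v₀ = 0 m/s, a = -9.8 m/s².
Falls 85.9 m from rest: t = √(2·85.9/9.8) = 4.19 s; v = g·t = 41.0 m/s.
Final speed = 41.0 m/s

41.0 m/s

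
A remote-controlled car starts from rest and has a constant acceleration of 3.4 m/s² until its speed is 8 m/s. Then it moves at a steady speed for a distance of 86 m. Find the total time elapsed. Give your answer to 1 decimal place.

13.1 s

Phase 1 (accelerating): v₀ = 0 m/s, a = 3.4 m/s².
v = v₀ + at → t = (8 − 0) / 3.4 = 2.35 s
v² = v₀² + 2aΔx → Δx = (8² − 0²)/(2·3.4) = 9.41 m

Phase 2 (constant speed): v₀ = 8.00 m/s, a = 0 m/s².
Constant speed: t = d/v = 86/8.00 = 10.8 s
Total time = 2.35 + 10.8 = 13.1 s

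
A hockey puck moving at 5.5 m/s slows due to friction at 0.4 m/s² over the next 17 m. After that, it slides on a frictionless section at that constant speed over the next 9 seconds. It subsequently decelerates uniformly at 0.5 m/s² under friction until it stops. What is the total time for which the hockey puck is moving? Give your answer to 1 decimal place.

20.7 s

Phase 1 (decelerating): v₀ = 5.50 m/s, a = -0.4 m/s².
v² = v₀² + 2aΔx = 5.50² + 2·-0.4·17 = 16.6 → v = 4.08 m/s
t = (v − v₀)/a = (4.08 − 5.50)/-0.4 = 3.55 s

Phase 2 (constant speed): v₀ = 4.08 m/s, a = 0 m/s².
v = v₀ + at = 4.08 + (0)(9) = 4.08 m/s
Δx = v₀t + ½at² = 4.08·9 + 0.5·0·9² = 36.7 m

Phase 3 (decelerating): v₀ = 4.08 m/s, a = -0.5 m/s².
v = v₀ + at → t = (0 − 4.08) / -0.5 = 8.16 s
v² = v₀² + 2aΔx → Δx = (0² − 4.08²)/(2·-0.5) = 16.6 m
Total time = 3.55 + 9.00 + 8.16 = 20.7 s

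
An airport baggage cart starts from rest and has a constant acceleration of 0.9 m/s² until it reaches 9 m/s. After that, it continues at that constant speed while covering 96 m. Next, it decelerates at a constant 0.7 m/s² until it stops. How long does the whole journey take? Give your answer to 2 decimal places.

33.52 s

Phase 1 (accelerating): v₀ = 0 m/s, a = 0.9 m/s².
v = v₀ + at → t = (9 − 0) / 0.9 = 10.0 s
v² = v₀² + 2aΔx → Δx = (9² − 0²)/(2·0.9) = 45.0 m

Phase 2 (constant speed): v₀ = 9.00 m/s, a = 0 m/s².
Constant speed: t = d/v = 96/9.00 = 10.7 s

Phase 3 (decelerating): v₀ = 9.00 m/s, a = -0.7 m/s².
v = v₀ + at → t = (0 − 9.00) / -0.7 = 12.9 s
v² = v₀² + 2aΔx → Δx = (0² − 9.00²)/(2·-0.7) = 57.9 m
Total time = 10.0 + 10.7 + 12.9 = 33.5 s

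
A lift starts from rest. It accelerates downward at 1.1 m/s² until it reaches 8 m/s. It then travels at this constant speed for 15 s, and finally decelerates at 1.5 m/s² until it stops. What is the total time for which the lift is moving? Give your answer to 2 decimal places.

27.61 s

Phase 1 (accelerating): v₀ = 0 m/s, a = 1.1 m/s².
v = v₀ + at → t = (8 − 0) / 1.1 = 7.27 s
v² = v₀² + 2aΔx → Δx = (8² − 0²)/(2·1.1) = 29.1 m

Phase 2 (constant speed): v₀ = 8.00 m/s, a = 0 m/s².
v = v₀ + at = 8.00 + (0)(15) = 8.00 m/s
Δx = v₀t + ½at² = 8.00·15 + 0.5·0·15² = 120 m

Phase 3 (decelerating): v₀ = 8.00 m/s, a = -1.5 m/s².
v = v₀ + at → t = (0 − 8.00) / -1.5 = 5.33 s
v² = v₀² + 2aΔx → Δx = (0² − 8.00²)/(2·-1.5) = 21.3 m
Total time = 7.27 + 15.0 + 5.33 = 27.6 s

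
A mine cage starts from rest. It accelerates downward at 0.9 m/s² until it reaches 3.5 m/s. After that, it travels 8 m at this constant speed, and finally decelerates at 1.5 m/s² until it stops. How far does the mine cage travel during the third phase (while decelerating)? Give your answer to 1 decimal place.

Phase 1 (accelerating): v₀ = 0 m/s, a = 0.9 m/s².
v = v₀ + at → t = (3.5 − 0) / 0.9 = 3.89 s
v² = v₀² + 2aΔx → Δx = (3.5² − 0²)/(2·0.9) = 6.81 m

Phase 2 (constant speed): v₀ = 3.50 m/s, a = 0 m/s².
Constant speed: t = d/v = 8/3.50 = 2.29 s

Phase 3 (decelerating): v₀ = 3.50 m/s, a = -1.5 m/s².
v = v₀ + at → t = (0 − 3.50) / -1.5 = 2.33 s
v² = v₀² + 2aΔx → Δx = (0² − 3.50²)/(2·-1.5) = 4.08 m
Distance in phase 3 = 4.08 m

4.1 m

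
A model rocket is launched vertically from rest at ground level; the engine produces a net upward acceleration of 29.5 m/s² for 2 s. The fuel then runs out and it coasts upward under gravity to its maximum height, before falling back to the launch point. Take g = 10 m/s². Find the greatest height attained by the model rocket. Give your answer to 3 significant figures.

Phase 1 (powered ascent): v₀ = 0 m/s, a = 29.5 m/s².
v = v₀ + at = 0 + (29.5)(2) = 59.0 m/s
Δx = v₀t + ½at² = 0·2 + 0.5·29.5·2² = 59.0 m

Phase 2 (coasting upward): v₀ = 59.0 m/s, a = -10 m/s².
v = v₀ + at → t = (0 − 59.0) / -10 = 5.90 s
v² = v₀² + 2aΔx → Δx = (0² − 59.0²)/(2·-10) = 174 m
Maximum height = 59.0 + 174 = 233 m

233 m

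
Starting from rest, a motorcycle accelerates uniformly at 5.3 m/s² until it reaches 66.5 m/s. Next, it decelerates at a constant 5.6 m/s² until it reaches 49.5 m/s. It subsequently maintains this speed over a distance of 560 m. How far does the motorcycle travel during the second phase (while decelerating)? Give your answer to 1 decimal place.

Phase 1 (accelerating): v₀ = 0 m/s, a = 5.3 m/s².
v = v₀ + at → t = (66.5 − 0) / 5.3 = 12.5 s
v² = v₀² + 2aΔx → Δx = (66.5² − 0²)/(2·5.3) = 417 m

Phase 2 (decelerating): v₀ = 66.5 m/s, a = -5.6 m/s².
v = v₀ + at → t = (49.5 − 66.5) / -5.6 = 3.04 s
v² = v₀² + 2aΔx → Δx = (49.5² − 66.5²)/(2·-5.6) = 176 m
Distance in phase 2 = 176 m

176.1 m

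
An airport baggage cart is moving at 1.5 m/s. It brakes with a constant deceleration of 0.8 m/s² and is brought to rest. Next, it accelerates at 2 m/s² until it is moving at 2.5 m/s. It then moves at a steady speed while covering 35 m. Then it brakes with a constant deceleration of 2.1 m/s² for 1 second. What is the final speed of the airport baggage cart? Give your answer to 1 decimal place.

Phase 1 (decelerating): v₀ = 1.50 m/s, a = -0.8 m/s².
v = v₀ + at → t = (0 − 1.50) / -0.8 = 1.88 s
v² = v₀² + 2aΔx → Δx = (0² − 1.50²)/(2·-0.8) = 1.41 m

Phase 2 (accelerating): v₀ = 0 m/s, a = 2 m/s².
v = v₀ + at → t = (2.5 − 0) / 2 = 1.25 s
v² = v₀² + 2aΔx → Δx = (2.5² − 0²)/(2·2) = 1.56 m

Phase 3 (constant speed): v₀ = 2.50 m/s, a = 0 m/s².
Constant speed: t = d/v = 35/2.50 = 14.0 s

Phase 4 (decelerating): v₀ = 2.50 m/s, a = -2.1 m/s².
v = v₀ + at = 2.50 + (-2.1)(1) = 0.400 m/s
Δx = v₀t + ½at² = 2.50·1 + 0.5·-2.1·1² = 1.45 m
Final speed = 0.400 m/s

0.4 m/s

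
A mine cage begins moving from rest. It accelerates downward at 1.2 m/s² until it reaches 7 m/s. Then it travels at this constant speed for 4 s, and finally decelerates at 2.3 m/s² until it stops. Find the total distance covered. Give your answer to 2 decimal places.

Phase 1 (accelerating): v₀ = 0 m/s, a = 1.2 m/s².
v = v₀ + at → t = (7 − 0) / 1.2 = 5.83 s
v² = v₀² + 2aΔx → Δx = (7² − 0²)/(2·1.2) = 20.4 m

Phase 2 (constant speed): v₀ = 7.00 m/s, a = 0 m/s².
v = v₀ + at = 7.00 + (0)(4) = 7.00 m/s
Δx = v₀t + ½at² = 7.00·4 + 0.5·0·4² = 28.0 m

Phase 3 (decelerating): v₀ = 7.00 m/s, a = -2.3 m/s².
v = v₀ + at → t = (0 − 7.00) / -2.3 = 3.04 s
v² = v₀² + 2aΔx → Δx = (0² − 7.00²)/(2·-2.3) = 10.7 m
Total distance = 20.4 + 28.0 + 10.7 = 59.1 m

59.07 m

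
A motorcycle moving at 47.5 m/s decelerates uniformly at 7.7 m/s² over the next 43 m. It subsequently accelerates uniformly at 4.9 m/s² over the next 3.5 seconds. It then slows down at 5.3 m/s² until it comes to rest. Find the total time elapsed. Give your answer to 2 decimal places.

15.25 s

Phase 1 (decelerating): v₀ = 47.5 m/s, a = -7.7 m/s².
v² = v₀² + 2aΔx = 47.5² + 2·-7.7·43 = 1590 → v = 39.9 m/s
t = (v − v₀)/a = (39.9 − 47.5)/-7.7 = 0.984 s

Phase 2 (accelerating): v₀ = 39.9 m/s, a = 4.9 m/s².
v = v₀ + at = 39.9 + (4.9)(3.5) = 57.1 m/s
Δx = v₀t + ½at² = 39.9·3.5 + 0.5·4.9·3.5² = 170 m

Phase 3 (decelerating): v₀ = 57.1 m/s, a = -5.3 m/s².
v = v₀ + at → t = (0 − 57.1) / -5.3 = 10.8 s
v² = v₀² + 2aΔx → Δx = (0² − 57.1²)/(2·-5.3) = 307 m
Total time = 0.984 + 3.50 + 10.8 = 15.3 s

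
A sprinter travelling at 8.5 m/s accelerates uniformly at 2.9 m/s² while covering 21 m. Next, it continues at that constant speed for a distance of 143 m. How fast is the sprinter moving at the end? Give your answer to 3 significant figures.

Phase 1 (accelerating): v₀ = 8.50 m/s, a = 2.9 m/s².
v² = v₀² + 2aΔx = 8.50² + 2·2.9·21 = 194 → v = 13.9 m/s
t = (v − v₀)/a = (13.9 − 8.50)/2.9 = 1.87 s

Phase 2 (constant speed): v₀ = 13.9 m/s, a = 0 m/s².
Constant speed: t = d/v = 143/13.9 = 10.3 s
Final speed = 13.9 m/s

13.9 m/s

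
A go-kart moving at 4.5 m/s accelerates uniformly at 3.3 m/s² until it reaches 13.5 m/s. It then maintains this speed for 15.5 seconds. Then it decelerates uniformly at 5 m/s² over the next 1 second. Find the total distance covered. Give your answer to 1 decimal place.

Phase 1 (accelerating): v₀ = 4.50 m/s, a = 3.3 m/s².
v = v₀ + at → t = (13.5 − 4.50) / 3.3 = 2.73 s
v² = v₀² + 2aΔx → Δx = (13.5² − 4.50²)/(2·3.3) = 24.5 m

Phase 2 (constant speed): v₀ = 13.5 m/s, a = 0 m/s².
v = v₀ + at = 13.5 + (0)(15.5) = 13.5 m/s
Δx = v₀t + ½at² = 13.5·15.5 + 0.5·0·15.5² = 209 m

Phase 3 (decelerating): v₀ = 13.5 m/s, a = -5 m/s².
v = v₀ + at = 13.5 + (-5)(1) = 8.50 m/s
Δx = v₀t + ½at² = 13.5·1 + 0.5·-5·1² = 11.0 m
Total distance = 24.5 + 209 + 11.0 = 245 m

244.8 m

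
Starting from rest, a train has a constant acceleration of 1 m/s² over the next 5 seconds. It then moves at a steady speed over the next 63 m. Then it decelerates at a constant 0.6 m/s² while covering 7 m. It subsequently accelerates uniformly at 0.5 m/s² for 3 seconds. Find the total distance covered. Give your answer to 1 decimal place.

Phase 1 (accelerating): v₀ = 0 m/s, a = 1 m/s².
v = v₀ + at = 0 + (1)(5) = 5.00 m/s
Δx = v₀t + ½at² = 0·5 + 0.5·1·5² = 12.5 m

Phase 2 (constant speed): v₀ = 5.00 m/s, a = 0 m/s².
Constant speed: t = d/v = 63/5.00 = 12.6 s

Phase 3 (decelerating): v₀ = 5.00 m/s, a = -0.6 m/s².
v² = v₀² + 2aΔx = 5.00² + 2·-0.6·7 = 16.6 → v = 4.07 m/s
t = (v − v₀)/a = (4.07 − 5.00)/-0.6 = 1.54 s

Phase 4 (accelerating): v₀ = 4.07 m/s, a = 0.5 m/s².
v = v₀ + at = 4.07 + (0.5)(3) = 5.57 m/s
Δx = v₀t + ½at² = 4.07·3 + 0.5·0.5·3² = 14.5 m
Total distance = 12.5 + 63.0 + 7.00 + 14.5 = 97.0 m

97.0 m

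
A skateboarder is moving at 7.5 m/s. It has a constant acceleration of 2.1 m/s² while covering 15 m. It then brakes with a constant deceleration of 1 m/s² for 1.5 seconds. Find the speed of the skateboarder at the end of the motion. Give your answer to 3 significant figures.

Phase 1 (accelerating): v₀ = 7.50 m/s, a = 2.1 m/s².
v² = v₀² + 2aΔx = 7.50² + 2·2.1·15 = 119 → v = 10.9 m/s
t = (v − v₀)/a = (10.9 − 7.50)/2.1 = 1.63 s

Phase 2 (decelerating): v₀ = 10.9 m/s, a = -1 m/s².
v = v₀ + at = 10.9 + (-1)(1.5) = 9.42 m/s
Δx = v₀t + ½at² = 10.9·1.5 + 0.5·-1·1.5² = 15.3 m
Final speed = 9.42 m/s

9.42 m/s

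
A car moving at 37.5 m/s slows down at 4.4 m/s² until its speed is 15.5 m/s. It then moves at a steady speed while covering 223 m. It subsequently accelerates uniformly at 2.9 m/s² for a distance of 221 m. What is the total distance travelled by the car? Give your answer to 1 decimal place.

576.5 m

Phase 1 (decelerating): v₀ = 37.5 m/s, a = -4.4 m/s².
v = v₀ + at → t = (15.5 − 37.5) / -4.4 = 5.00 s
v² = v₀² + 2aΔx → Δx = (15.5² − 37.5²)/(2·-4.4) = 132 m

Phase 2 (constant speed): v₀ = 15.5 m/s, a = 0 m/s².
Constant speed: t = d/v = 223/15.5 = 14.4 s

Phase 3 (accelerating): v₀ = 15.5 m/s, a = 2.9 m/s².
v² = v₀² + 2aΔx = 15.5² + 2·2.9·221 = 1520 → v = 39.0 m/s
t = (v − v₀)/a = (39.0 − 15.5)/2.9 = 8.11 s
Total distance = 132 + 223 + 221 = 576 m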